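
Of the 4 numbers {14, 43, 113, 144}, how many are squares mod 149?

(14/149) = -1 → non-residue.
(43/149) = -1 → non-residue.
(113/149) = +1 → QR.
(144/149) = +1 → QR.
Total quadratic residues among the 4: 2.

2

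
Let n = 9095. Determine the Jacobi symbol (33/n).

-1

Reciprocity: 33 ≡ 1 and 9095 ≡ 3 (mod 4), so (33/9095) = +(9095/33).
Reduce top mod 33: now compute (20/33).
Pull out 2^2: since 33 ≡ 1 (mod 8), (2/33) = +1, so (2/33)^2 = +1.
Reciprocity: 5 ≡ 1 and 33 ≡ 1 (mod 4), so (5/33) = +(33/5).
Reduce top mod 5: now compute (3/5).
Reciprocity: 3 ≡ 3 and 5 ≡ 1 (mod 4), so (3/5) = +(5/3).
Reduce top mod 3: now compute (2/3).
Pull out 2: since 3 ≡ 3 (mod 8), (2/3) = -1.
Reached (1/3) = 1. Collecting the sign flips along the way, the symbol is -1.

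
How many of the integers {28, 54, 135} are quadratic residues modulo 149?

(28/149) = +1 → QR.
(54/149) = +1 → QR.
(135/149) = -1 → non-residue.
Total quadratic residues among the 3: 2.

2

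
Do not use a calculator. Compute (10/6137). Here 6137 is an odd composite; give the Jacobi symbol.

-1

Pull out 2: since 6137 ≡ 1 (mod 8), (2/6137) = +1.
Reciprocity: 5 ≡ 1 and 6137 ≡ 1 (mod 4), so (5/6137) = +(6137/5).
Reduce top mod 5: now compute (2/5).
Pull out 2: since 5 ≡ 5 (mod 8), (2/5) = -1.
Reached (1/5) = 1. Collecting the sign flips along the way, the symbol is -1.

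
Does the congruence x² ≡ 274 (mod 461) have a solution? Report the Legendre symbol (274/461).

Pull out 2: since 461 ≡ 5 (mod 8), (2/461) = -1.
Reciprocity: 137 ≡ 1 and 461 ≡ 1 (mod 4), so (137/461) = +(461/137).
Reduce top mod 137: now compute (50/137).
Pull out 2: since 137 ≡ 1 (mod 8), (2/137) = +1.
Reciprocity: 25 ≡ 1 and 137 ≡ 1 (mod 4), so (25/137) = +(137/25).
Reduce top mod 25: now compute (12/25).
Pull out 2^2: since 25 ≡ 1 (mod 8), (2/25) = +1, so (2/25)^2 = +1.
Reciprocity: 3 ≡ 3 and 25 ≡ 1 (mod 4), so (3/25) = +(25/3).
Reduce top mod 3: now compute (1/3).
Reached (1/3) = 1. Collecting the sign flips along the way, the symbol is -1.

-1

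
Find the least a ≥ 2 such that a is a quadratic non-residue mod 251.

2

(2/251) = −1, so 2 is the smallest positive non-residue mod 251.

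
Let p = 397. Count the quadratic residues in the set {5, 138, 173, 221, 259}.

(5/397) = -1 → non-residue.
(138/397) = -1 → non-residue.
(173/397) = +1 → QR.
(221/397) = +1 → QR.
(259/397) = -1 → non-residue.
Total quadratic residues among the 5: 2.

2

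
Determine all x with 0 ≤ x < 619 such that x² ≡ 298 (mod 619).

219, 400

Since 619 ≡ 3 (mod 4), a square root of 298 is 298^((619+1)/4) = 298^155 mod 619.
Repeated squaring: 298^2≡287, 298^4≡42, 298^8≡526, 298^16≡602, 298^32≡289, 298^64≡575, 298^128≡79 (mod 619).
298^155 = 298^(128+16+8+2+1) ≡ 400 (mod 619).
Check: 400² = 160000 ≡ 298 (mod 619). The two roots are 219 and 400.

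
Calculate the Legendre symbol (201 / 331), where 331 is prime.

-1

Reciprocity: 201 ≡ 1 and 331 ≡ 3 (mod 4), so (201/331) = +(331/201).
Reduce top mod 201: now compute (130/201).
Pull out 2: since 201 ≡ 1 (mod 8), (2/201) = +1.
Reciprocity: 65 ≡ 1 and 201 ≡ 1 (mod 4), so (65/201) = +(201/65).
Reduce top mod 65: now compute (6/65).
Pull out 2: since 65 ≡ 1 (mod 8), (2/65) = +1.
Reciprocity: 3 ≡ 3 and 65 ≡ 1 (mod 4), so (3/65) = +(65/3).
Reduce top mod 3: now compute (2/3).
Pull out 2: since 3 ≡ 3 (mod 8), (2/3) = -1.
Reached (1/3) = 1. Collecting the sign flips along the way, the symbol is -1.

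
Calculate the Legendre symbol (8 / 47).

Euler's criterion: (8/47) ≡ 8^23 (mod 47).
8^2 ≡ 17 (mod 47)
8^4 ≡ 7 (mod 47)
8^8 ≡ 2 (mod 47)
8^16 ≡ 4 (mod 47)
8^23 = 8^(16+4+2+1) ≡ 1 (mod 47).
Result is 1, so (8/47) = 1.

1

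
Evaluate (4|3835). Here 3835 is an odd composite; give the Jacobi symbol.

Pull out 2^2: since 3835 ≡ 3 (mod 8), (2/3835) = -1, so (2/3835)^2 = +1.
Reached (1/3835) = 1. Collecting the sign flips along the way, the symbol is +1.

1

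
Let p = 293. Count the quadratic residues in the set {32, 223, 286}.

(32/293) = -1 → non-residue.
(223/293) = -1 → non-residue.
(286/293) = -1 → non-residue.
Total quadratic residues among the 3: 0.

0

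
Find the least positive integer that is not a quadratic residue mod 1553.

3

(2/1553) = +1, so 2 is a residue.
(3/1553) = −1, so 3 is the smallest positive non-residue mod 1553.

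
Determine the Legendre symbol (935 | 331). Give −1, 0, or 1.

-1

Euler's criterion: (935/331) ≡ 273^165 (mod 331).
273^2 ≡ 54 (mod 331)
273^4 ≡ 268 (mod 331)
273^8 ≡ 328 (mod 331)
273^16 ≡ 9 (mod 331)
273^32 ≡ 81 (mod 331)
273^64 ≡ 272 (mod 331)
273^128 ≡ 171 (mod 331)
273^165 = 273^(128+32+4+1) ≡ 330 (mod 331).
Result is 330 ≡ −1, so (935/331) = −1.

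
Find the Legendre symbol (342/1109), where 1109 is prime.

Pull out 2: since 1109 ≡ 5 (mod 8), (2/1109) = -1.
Reciprocity: 171 ≡ 3 and 1109 ≡ 1 (mod 4), so (171/1109) = +(1109/171).
Reduce top mod 171: now compute (83/171).
Reciprocity: 83 ≡ 3 and 171 ≡ 3 (mod 4), so (83/171) = −(171/83).
Reduce top mod 83: now compute (5/83).
Reciprocity: 5 ≡ 1 and 83 ≡ 3 (mod 4), so (5/83) = +(83/5).
Reduce top mod 5: now compute (3/5).
Reciprocity: 3 ≡ 3 and 5 ≡ 1 (mod 4), so (3/5) = +(5/3).
Reduce top mod 3: now compute (2/3).
Pull out 2: since 3 ≡ 3 (mod 8), (2/3) = -1.
Reached (1/3) = 1. Collecting the sign flips along the way, the symbol is -1.

-1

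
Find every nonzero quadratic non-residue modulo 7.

3,5,6

Square k = 1,…,3 (k and 7−k give the same square):
1²=1, 2²=4, 3²≡2 (mod 7).
The residues are {1, 2, 4}; the non-residues are the remaining 3 nonzero classes.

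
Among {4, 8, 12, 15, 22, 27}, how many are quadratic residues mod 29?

2

(4/29) = +1 → QR.
(8/29) = -1 → non-residue.
(12/29) = -1 → non-residue.
(15/29) = -1 → non-residue.
(22/29) = +1 → QR.
(27/29) = -1 → non-residue.
Total quadratic residues among the 6: 2.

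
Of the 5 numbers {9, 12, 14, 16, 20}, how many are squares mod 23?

3

(9/23) = +1 → QR.
(12/23) = +1 → QR.
(14/23) = -1 → non-residue.
(16/23) = +1 → QR.
(20/23) = -1 → non-residue.
Total quadratic residues among the 5: 3.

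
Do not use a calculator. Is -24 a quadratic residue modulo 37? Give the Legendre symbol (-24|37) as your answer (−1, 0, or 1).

-1

First reduce: -24 ≡ 13 (mod 37).
Reciprocity: 13 ≡ 1 and 37 ≡ 1 (mod 4), so (13/37) = +(37/13).
Reduce top mod 13: now compute (11/13).
Reciprocity: 11 ≡ 3 and 13 ≡ 1 (mod 4), so (11/13) = +(13/11).
Reduce top mod 11: now compute (2/11).
Pull out 2: since 11 ≡ 3 (mod 8), (2/11) = -1.
Reached (1/11) = 1. Collecting the sign flips along the way, the symbol is -1.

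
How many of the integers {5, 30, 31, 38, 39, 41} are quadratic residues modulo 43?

(5/43) = -1 → non-residue.
(30/43) = -1 → non-residue.
(31/43) = +1 → QR.
(38/43) = +1 → QR.
(39/43) = -1 → non-residue.
(41/43) = +1 → QR.
Total quadratic residues among the 6: 3.

3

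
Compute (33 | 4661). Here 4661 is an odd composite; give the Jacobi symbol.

1

Reciprocity: 33 ≡ 1 and 4661 ≡ 1 (mod 4), so (33/4661) = +(4661/33).
Reduce top mod 33: now compute (8/33).
Pull out 2^3: since 33 ≡ 1 (mod 8), (2/33) = +1, so (2/33)^3 = +1.
Reached (1/33) = 1. Collecting the sign flips along the way, the symbol is +1.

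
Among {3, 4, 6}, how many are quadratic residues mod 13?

(3/13) = +1 → QR.
(4/13) = +1 → QR.
(6/13) = -1 → non-residue.
Total quadratic residues among the 3: 2.

2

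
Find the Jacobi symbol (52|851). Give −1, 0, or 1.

-1

Pull out 2^2: since 851 ≡ 3 (mod 8), (2/851) = -1, so (2/851)^2 = +1.
Reciprocity: 13 ≡ 1 and 851 ≡ 3 (mod 4), so (13/851) = +(851/13).
Reduce top mod 13: now compute (6/13).
Pull out 2: since 13 ≡ 5 (mod 8), (2/13) = -1.
Reciprocity: 3 ≡ 3 and 13 ≡ 1 (mod 4), so (3/13) = +(13/3).
Reduce top mod 3: now compute (1/3).
Reached (1/3) = 1. Collecting the sign flips along the way, the symbol is -1.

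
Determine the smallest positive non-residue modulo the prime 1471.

3

(2/1471) = +1, so 2 is a residue.
(3/1471) = −1, so 3 is the smallest positive non-residue mod 1471.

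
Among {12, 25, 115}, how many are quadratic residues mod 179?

(12/179) = +1 → QR.
(25/179) = +1 → QR.
(115/179) = -1 → non-residue.
Total quadratic residues among the 3: 2.

2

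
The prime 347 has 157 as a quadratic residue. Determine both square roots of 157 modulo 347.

114, 233

Since 347 ≡ 3 (mod 4), a square root of 157 is 157^((347+1)/4) = 157^87 mod 347.
Repeated squaring: 157^2≡12, 157^4≡144, 157^8≡263, 157^16≡116, 157^32≡270, 157^64≡30 (mod 347).
157^87 = 157^(64+16+4+2+1) ≡ 114 (mod 347).
Check: 114² = 12996 ≡ 157 (mod 347). The two roots are 114 and 233.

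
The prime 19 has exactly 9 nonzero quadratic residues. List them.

Square k = 1,…,9 (k and 19−k give the same square):
1²=1, 2²=4, 3²=9, 4²=16, 5²≡6, 6²≡17, 7²≡11, 8²≡7, 9²≡5 (mod 19).
So the quadratic residues mod 19 are {1, 4, 5, 6, 7, 9, 11, 16, 17}.

1, 4, 5, 6, 7, 9, 11, 16, 17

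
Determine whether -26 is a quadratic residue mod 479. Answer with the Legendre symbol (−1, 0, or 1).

1

Euler's criterion: (-26/479) ≡ 453^239 (mod 479).
453^2 ≡ 197 (mod 479)
453^4 ≡ 10 (mod 479)
453^8 ≡ 100 (mod 479)
453^16 ≡ 420 (mod 479)
453^32 ≡ 128 (mod 479)
453^64 ≡ 98 (mod 479)
453^128 ≡ 24 (mod 479)
453^239 = 453^(128+64+32+8+4+2+1) ≡ 1 (mod 479).
Result is 1, so (-26/479) = 1.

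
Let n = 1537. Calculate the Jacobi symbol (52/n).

Pull out 2^2: since 1537 ≡ 1 (mod 8), (2/1537) = +1, so (2/1537)^2 = +1.
Reciprocity: 13 ≡ 1 and 1537 ≡ 1 (mod 4), so (13/1537) = +(1537/13).
Reduce top mod 13: now compute (3/13).
Reciprocity: 3 ≡ 3 and 13 ≡ 1 (mod 4), so (3/13) = +(13/3).
Reduce top mod 3: now compute (1/3).
Reached (1/3) = 1. Collecting the sign flips along the way, the symbol is +1.

1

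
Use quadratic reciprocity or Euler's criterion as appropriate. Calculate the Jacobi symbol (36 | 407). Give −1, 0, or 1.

1

Pull out 2^2: since 407 ≡ 7 (mod 8), (2/407) = +1, so (2/407)^2 = +1.
Reciprocity: 9 ≡ 1 and 407 ≡ 3 (mod 4), so (9/407) = +(407/9).
Reduce top mod 9: now compute (2/9).
Pull out 2: since 9 ≡ 1 (mod 8), (2/9) = +1.
Reached (1/9) = 1. Collecting the sign flips along the way, the symbol is +1.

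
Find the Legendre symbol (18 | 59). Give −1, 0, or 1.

Euler's criterion: (18/59) ≡ 18^29 (mod 59).
18^2 ≡ 29 (mod 59)
18^4 ≡ 15 (mod 59)
18^8 ≡ 48 (mod 59)
18^16 ≡ 3 (mod 59)
18^29 = 18^(16+8+4+1) ≡ 58 (mod 59).
Result is 58 ≡ −1, so (18/59) = −1.

-1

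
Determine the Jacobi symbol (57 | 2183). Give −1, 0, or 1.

Reciprocity: 57 ≡ 1 and 2183 ≡ 3 (mod 4), so (57/2183) = +(2183/57).
Reduce top mod 57: now compute (17/57).
Reciprocity: 17 ≡ 1 and 57 ≡ 1 (mod 4), so (17/57) = +(57/17).
Reduce top mod 17: now compute (6/17).
Pull out 2: since 17 ≡ 1 (mod 8), (2/17) = +1.
Reciprocity: 3 ≡ 3 and 17 ≡ 1 (mod 4), so (3/17) = +(17/3).
Reduce top mod 3: now compute (2/3).
Pull out 2: since 3 ≡ 3 (mod 8), (2/3) = -1.
Reached (1/3) = 1. Collecting the sign flips along the way, the symbol is -1.

-1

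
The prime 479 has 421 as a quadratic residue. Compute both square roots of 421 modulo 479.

30, 449

Since 479 ≡ 3 (mod 4), a square root of 421 is 421^((479+1)/4) = 421^120 mod 479.
Repeated squaring: 421^2≡11, 421^4≡121, 421^8≡271, 421^16≡154, 421^32≡245, 421^64≡150 (mod 479).
421^120 = 421^(64+32+16+8) ≡ 30 (mod 479).
Check: 30² = 900 ≡ 421 (mod 479). The two roots are 30 and 449.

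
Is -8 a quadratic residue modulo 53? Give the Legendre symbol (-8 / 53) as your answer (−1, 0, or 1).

Euler's criterion: (-8/53) ≡ 45^26 (mod 53).
45^2 ≡ 11 (mod 53)
45^4 ≡ 15 (mod 53)
45^8 ≡ 13 (mod 53)
45^16 ≡ 10 (mod 53)
45^26 = 45^(16+8+2) ≡ 52 (mod 53).
Result is 52 ≡ −1, so (-8/53) = −1.

-1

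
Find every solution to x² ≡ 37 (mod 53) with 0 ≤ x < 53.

14, 39

53 ≡ 1 (mod 4), so we find a root by search.
Trying successive values, 14² = 196 ≡ 37 (mod 53). The other root is 53 − 14 = 39.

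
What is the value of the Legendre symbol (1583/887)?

First reduce: 1583 ≡ 696 (mod 887).
Pull out 2^3: since 887 ≡ 7 (mod 8), (2/887) = +1, so (2/887)^3 = +1.
Reciprocity: 87 ≡ 3 and 887 ≡ 3 (mod 4), so (87/887) = −(887/87).
Reduce top mod 87: now compute (17/87).
Reciprocity: 17 ≡ 1 and 87 ≡ 3 (mod 4), so (17/87) = +(87/17).
Reduce top mod 17: now compute (2/17).
Pull out 2: since 17 ≡ 1 (mod 8), (2/17) = +1.
Reached (1/17) = 1. Collecting the sign flips along the way, the symbol is -1.

-1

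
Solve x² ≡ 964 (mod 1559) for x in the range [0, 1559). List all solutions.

439, 1120

Since 1559 ≡ 3 (mod 4), a square root of 964 is 964^((1559+1)/4) = 964^390 mod 1559.
Repeated squaring: 964^2≡132, 964^4≡275, 964^8≡793, 964^16≡572, 964^32≡1353, 964^64≡343, 964^128≡724, 964^256≡352 (mod 1559).
964^390 = 964^(256+128+4+2) ≡ 1120 (mod 1559).
Check: 1120² = 1254400 ≡ 964 (mod 1559). The two roots are 439 and 1120.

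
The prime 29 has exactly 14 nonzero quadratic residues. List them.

Square k = 1,…,14 (k and 29−k give the same square):
1²=1, 2²=4, 3²=9, 4²=16, 5²=25, 6²≡7, 7²≡20, 8²≡6, 9²≡23, 10²≡13, 11²≡5, 12²≡28, 13²≡24, 14²≡22 (mod 29).
So the quadratic residues mod 29 are {1, 4, 5, 6, 7, 9, 13, 16, 20, 22, 23, 24, 25, 28}.

1, 4, 5, 6, 7, 9, 13, 16, 20, 22, 23, 24, 25, 28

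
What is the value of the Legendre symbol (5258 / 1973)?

-1

First reduce: 5258 ≡ 1312 (mod 1973).
Pull out 2^5: since 1973 ≡ 5 (mod 8), (2/1973) = -1, so (2/1973)^5 = -1.
Reciprocity: 41 ≡ 1 and 1973 ≡ 1 (mod 4), so (41/1973) = +(1973/41).
Reduce top mod 41: now compute (5/41).
Reciprocity: 5 ≡ 1 and 41 ≡ 1 (mod 4), so (5/41) = +(41/5).
Reduce top mod 5: now compute (1/5).
Reached (1/5) = 1. Collecting the sign flips along the way, the symbol is -1.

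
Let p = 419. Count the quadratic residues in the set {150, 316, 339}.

1

(150/419) = -1 → non-residue.
(316/419) = +1 → QR.
(339/419) = -1 → non-residue.
Total quadratic residues among the 3: 1.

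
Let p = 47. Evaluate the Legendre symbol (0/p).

Top reduces to 0: gcd > 1, so the symbol is 0.

0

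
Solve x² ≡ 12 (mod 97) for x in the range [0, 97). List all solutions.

97 ≡ 1 (mod 4), so we find a root by search.
Trying successive values, 20² = 400 ≡ 12 (mod 97). The other root is 97 − 20 = 77.

20, 77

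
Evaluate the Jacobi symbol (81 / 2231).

Reciprocity: 81 ≡ 1 and 2231 ≡ 3 (mod 4), so (81/2231) = +(2231/81).
Reduce top mod 81: now compute (44/81).
Pull out 2^2: since 81 ≡ 1 (mod 8), (2/81) = +1, so (2/81)^2 = +1.
Reciprocity: 11 ≡ 3 and 81 ≡ 1 (mod 4), so (11/81) = +(81/11).
Reduce top mod 11: now compute (4/11).
Pull out 2^2: since 11 ≡ 3 (mod 8), (2/11) = -1, so (2/11)^2 = +1.
Reached (1/11) = 1. Collecting the sign flips along the way, the symbol is +1.

1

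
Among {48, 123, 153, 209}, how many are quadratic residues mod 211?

2

(48/211) = -1 → non-residue.
(123/211) = +1 → QR.
(153/211) = -1 → non-residue.
(209/211) = +1 → QR.
Total quadratic residues among the 4: 2.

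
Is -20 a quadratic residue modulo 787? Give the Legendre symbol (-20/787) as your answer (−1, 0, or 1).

1

First reduce: -20 ≡ 767 (mod 787).
Reciprocity: 767 ≡ 3 and 787 ≡ 3 (mod 4), so (767/787) = −(787/767).
Reduce top mod 767: now compute (20/767).
Pull out 2^2: since 767 ≡ 7 (mod 8), (2/767) = +1, so (2/767)^2 = +1.
Reciprocity: 5 ≡ 1 and 767 ≡ 3 (mod 4), so (5/767) = +(767/5).
Reduce top mod 5: now compute (2/5).
Pull out 2: since 5 ≡ 5 (mod 8), (2/5) = -1.
Reached (1/5) = 1. Collecting the sign flips along the way, the symbol is +1.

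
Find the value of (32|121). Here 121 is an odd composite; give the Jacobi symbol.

1

Pull out 2^5: since 121 ≡ 1 (mod 8), (2/121) = +1, so (2/121)^5 = +1.
Reached (1/121) = 1. Collecting the sign flips along the way, the symbol is +1.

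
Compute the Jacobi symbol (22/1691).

Pull out 2: since 1691 ≡ 3 (mod 8), (2/1691) = -1.
Reciprocity: 11 ≡ 3 and 1691 ≡ 3 (mod 4), so (11/1691) = −(1691/11).
Reduce top mod 11: now compute (8/11).
Pull out 2^3: since 11 ≡ 3 (mod 8), (2/11) = -1, so (2/11)^3 = -1.
Reached (1/11) = 1. Collecting the sign flips along the way, the symbol is -1.

-1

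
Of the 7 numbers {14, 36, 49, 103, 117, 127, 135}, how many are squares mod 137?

5

(14/137) = +1 → QR.
(36/137) = +1 → QR.
(49/137) = +1 → QR.
(103/137) = +1 → QR.
(117/137) = -1 → non-residue.
(127/137) = -1 → non-residue.
(135/137) = +1 → QR.
Total quadratic residues among the 7: 5.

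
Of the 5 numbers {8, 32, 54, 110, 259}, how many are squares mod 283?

(8/283) = -1 → non-residue.
(32/283) = -1 → non-residue.
(54/283) = +1 → QR.
(110/283) = +1 → QR.
(259/283) = -1 → non-residue.
Total quadratic residues among the 5: 2.

2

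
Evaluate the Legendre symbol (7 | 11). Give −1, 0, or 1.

Euler's criterion: (7/11) ≡ 7^5 (mod 11).
7^2 ≡ 5 (mod 11)
7^4 ≡ 3 (mod 11)
7^5 = 7^(4+1) ≡ 10 (mod 11).
Result is 10 ≡ −1, so (7/11) = −1.

-1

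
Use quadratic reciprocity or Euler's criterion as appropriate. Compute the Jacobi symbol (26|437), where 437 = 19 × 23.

1

Pull out 2: since 437 ≡ 5 (mod 8), (2/437) = -1.
Reciprocity: 13 ≡ 1 and 437 ≡ 1 (mod 4), so (13/437) = +(437/13).
Reduce top mod 13: now compute (8/13).
Pull out 2^3: since 13 ≡ 5 (mod 8), (2/13) = -1, so (2/13)^3 = -1.
Reached (1/13) = 1. Collecting the sign flips along the way, the symbol is +1.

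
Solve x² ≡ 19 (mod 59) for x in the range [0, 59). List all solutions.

Since 59 ≡ 3 (mod 4), a square root of 19 is 19^((59+1)/4) = 19^15 mod 59.
Repeated squaring: 19^2≡7, 19^4≡49, 19^8≡41 (mod 59).
19^15 = 19^(8+4+2+1) ≡ 45 (mod 59).
Check: 45² = 2025 ≡ 19 (mod 59). The two roots are 14 and 45.

14, 45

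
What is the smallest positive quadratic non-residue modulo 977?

3

(2/977) = +1, so 2 is a residue.
(3/977) = −1, so 3 is the smallest positive non-residue mod 977.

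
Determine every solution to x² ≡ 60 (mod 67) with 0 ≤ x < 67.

Since 67 ≡ 3 (mod 4), a square root of 60 is 60^((67+1)/4) = 60^17 mod 67.
Repeated squaring: 60^2≡49, 60^4≡56, 60^8≡54, 60^16≡35 (mod 67).
60^17 = 60^(16+1) ≡ 23 (mod 67).
Check: 23² = 529 ≡ 60 (mod 67). The two roots are 23 and 44.

23, 44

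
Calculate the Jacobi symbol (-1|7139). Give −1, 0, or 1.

-1

First reduce: -1 ≡ 7138 (mod 7139).
Pull out 2: since 7139 ≡ 3 (mod 8), (2/7139) = -1.
Reciprocity: 3569 ≡ 1 and 7139 ≡ 3 (mod 4), so (3569/7139) = +(7139/3569).
Reduce top mod 3569: now compute (1/3569).
Reached (1/3569) = 1. Collecting the sign flips along the way, the symbol is -1.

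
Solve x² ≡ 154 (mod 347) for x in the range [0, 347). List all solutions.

Since 347 ≡ 3 (mod 4), a square root of 154 is 154^((347+1)/4) = 154^87 mod 347.
Repeated squaring: 154^2≡120, 154^4≡173, 154^8≡87, 154^16≡282, 154^32≡61, 154^64≡251 (mod 347).
154^87 = 154^(64+16+4+2+1) ≡ 267 (mod 347).
Check: 267² = 71289 ≡ 154 (mod 347). The two roots are 80 and 267.

80, 267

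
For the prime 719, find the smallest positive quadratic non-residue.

11

(2/719) = +1, so 2 is a residue.
(3/719) = +1, so 3 is a residue.
(4/719) = +1, so 4 is a residue.
(5/719) = +1, so 5 is a residue.
(6/719) = +1, so 6 is a residue.
(7/719) = +1, so 7 is a residue.
(8/719) = +1, so 8 is a residue.
(9/719) = +1, so 9 is a residue.
(10/719) = +1, so 10 is a residue.
(11/719) = −1, so 11 is the smallest positive non-residue mod 719.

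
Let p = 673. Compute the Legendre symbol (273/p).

1

Euler's criterion: (273/673) ≡ 273^336 (mod 673).
273^2 ≡ 499 (mod 673)
273^4 ≡ 664 (mod 673)
273^8 ≡ 81 (mod 673)
273^16 ≡ 504 (mod 673)
273^32 ≡ 295 (mod 673)
273^64 ≡ 208 (mod 673)
273^128 ≡ 192 (mod 673)
273^256 ≡ 522 (mod 673)
273^336 = 273^(256+64+16) ≡ 1 (mod 673).
Result is 1, so (273/673) = 1.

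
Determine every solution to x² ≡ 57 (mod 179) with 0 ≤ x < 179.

Since 179 ≡ 3 (mod 4), a square root of 57 is 57^((179+1)/4) = 57^45 mod 179.
Repeated squaring: 57^2≡27, 57^4≡13, 57^8≡169, 57^16≡100, 57^32≡155 (mod 179).
57^45 = 57^(32+8+4+1) ≡ 93 (mod 179).
Check: 93² = 8649 ≡ 57 (mod 179). The two roots are 86 and 93.

86, 93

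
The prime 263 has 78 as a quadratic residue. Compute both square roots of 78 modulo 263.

Since 263 ≡ 3 (mod 4), a square root of 78 is 78^((263+1)/4) = 78^66 mod 263.
Repeated squaring: 78^2≡35, 78^4≡173, 78^8≡210, 78^16≡179, 78^32≡218, 78^64≡184 (mod 263).
78^66 = 78^(64+2) ≡ 128 (mod 263).
Check: 128² = 16384 ≡ 78 (mod 263). The two roots are 128 and 135.

128, 135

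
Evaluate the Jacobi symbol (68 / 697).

0

Pull out 2^2: since 697 ≡ 1 (mod 8), (2/697) = +1, so (2/697)^2 = +1.
Reciprocity: 17 ≡ 1 and 697 ≡ 1 (mod 4), so (17/697) = +(697/17).
Reduce top mod 17: now compute (0/17).
Top reduces to 0: gcd > 1, so the symbol is 0.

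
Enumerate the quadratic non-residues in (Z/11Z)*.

Square k = 1,…,5 (k and 11−k give the same square):
1²=1, 2²=4, 3²=9, 4²≡5, 5²≡3 (mod 11).
The residues are {1, 3, 4, 5, 9}; the non-residues are the remaining 5 nonzero classes.

2 6 7 8 10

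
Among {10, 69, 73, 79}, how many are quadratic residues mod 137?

2

(10/137) = -1 → non-residue.
(69/137) = +1 → QR.
(73/137) = +1 → QR.
(79/137) = -1 → non-residue.
Total quadratic residues among the 4: 2.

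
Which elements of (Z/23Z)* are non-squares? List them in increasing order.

Square k = 1,…,11 (k and 23−k give the same square):
1²=1, 2²=4, 3²=9, 4²=16, 5²≡2, 6²≡13, 7²≡3, 8²≡18, 9²≡12, 10²≡8, 11²≡6 (mod 23).
The residues are {1, 2, 3, 4, 6, 8, 9, 12, 13, 16, 18}; the non-residues are the remaining 11 nonzero classes.

5, 7, 10, 11, 14, 15, 17, 19, 20, 21, 22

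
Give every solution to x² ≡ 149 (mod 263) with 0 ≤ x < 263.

82, 181

Since 263 ≡ 3 (mod 4), a square root of 149 is 149^((263+1)/4) = 149^66 mod 263.
Repeated squaring: 149^2≡109, 149^4≡46, 149^8≡12, 149^16≡144, 149^32≡222, 149^64≡103 (mod 263).
149^66 = 149^(64+2) ≡ 181 (mod 263).
Check: 181² = 32761 ≡ 149 (mod 263). The two roots are 82 and 181.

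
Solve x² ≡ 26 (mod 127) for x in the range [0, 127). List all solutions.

Since 127 ≡ 3 (mod 4), a square root of 26 is 26^((127+1)/4) = 26^32 mod 127.
Repeated squaring: 26^2≡41, 26^4≡30, 26^8≡11, 26^16≡121, 26^32≡36 (mod 127).
26^32 = 26^(32) ≡ 36 (mod 127).
Check: 36² = 1296 ≡ 26 (mod 127). The two roots are 36 and 91.

36, 91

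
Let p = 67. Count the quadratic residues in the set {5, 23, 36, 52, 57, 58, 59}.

(5/67) = -1 → non-residue.
(23/67) = +1 → QR.
(36/67) = +1 → QR.
(52/67) = -1 → non-residue.
(57/67) = -1 → non-residue.
(58/67) = -1 → non-residue.
(59/67) = +1 → QR.
Total quadratic residues among the 7: 3.

3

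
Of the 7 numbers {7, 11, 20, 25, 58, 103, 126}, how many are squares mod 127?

3

(7/127) = -1 → non-residue.
(11/127) = +1 → QR.
(20/127) = -1 → non-residue.
(25/127) = +1 → QR.
(58/127) = -1 → non-residue.
(103/127) = +1 → QR.
(126/127) = -1 → non-residue.
Total quadratic residues among the 7: 3.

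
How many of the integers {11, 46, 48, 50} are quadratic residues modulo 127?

(11/127) = +1 → QR.
(46/127) = -1 → non-residue.
(48/127) = -1 → non-residue.
(50/127) = +1 → QR.
Total quadratic residues among the 4: 2.

2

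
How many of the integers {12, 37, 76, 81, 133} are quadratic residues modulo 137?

4

(12/137) = -1 → non-residue.
(37/137) = +1 → QR.
(76/137) = +1 → QR.
(81/137) = +1 → QR.
(133/137) = +1 → QR.
Total quadratic residues among the 5: 4.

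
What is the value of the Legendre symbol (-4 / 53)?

First reduce: -4 ≡ 49 (mod 53).
Reciprocity: 49 ≡ 1 and 53 ≡ 1 (mod 4), so (49/53) = +(53/49).
Reduce top mod 49: now compute (4/49).
Pull out 2^2: since 49 ≡ 1 (mod 8), (2/49) = +1, so (2/49)^2 = +1.
Reached (1/49) = 1. Collecting the sign flips along the way, the symbol is +1.

1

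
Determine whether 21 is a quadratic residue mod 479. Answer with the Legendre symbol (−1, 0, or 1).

Euler's criterion: (21/479) ≡ 21^239 (mod 479).
21^2 ≡ 441 (mod 479)
21^4 ≡ 7 (mod 479)
21^8 ≡ 49 (mod 479)
21^16 ≡ 6 (mod 479)
21^32 ≡ 36 (mod 479)
21^64 ≡ 338 (mod 479)
21^128 ≡ 242 (mod 479)
21^239 = 21^(128+64+32+8+4+2+1) ≡ 1 (mod 479).
Result is 1, so (21/479) = 1.

1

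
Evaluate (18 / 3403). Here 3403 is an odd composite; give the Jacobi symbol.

-1

Pull out 2: since 3403 ≡ 3 (mod 8), (2/3403) = -1.
Reciprocity: 9 ≡ 1 and 3403 ≡ 3 (mod 4), so (9/3403) = +(3403/9).
Reduce top mod 9: now compute (1/9).
Reached (1/9) = 1. Collecting the sign flips along the way, the symbol is -1.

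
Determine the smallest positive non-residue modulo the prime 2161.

7

(2/2161) = +1, so 2 is a residue.
(3/2161) = +1, so 3 is a residue.
(4/2161) = +1, so 4 is a residue.
(5/2161) = +1, so 5 is a residue.
(6/2161) = +1, so 6 is a residue.
(7/2161) = −1, so 7 is the smallest positive non-residue mod 2161.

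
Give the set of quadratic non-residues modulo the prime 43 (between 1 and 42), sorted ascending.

2, 3, 5, 7, 8, 12, 18, 19, 20, 22, 26, 27, 28, 29, 30, 32, 33, 34, 37, 39, 42

Square k = 1,…,21 (k and 43−k give the same square):
1²=1, 2²=4, 3²=9, 4²=16, 5²=25, 6²=36, 7²≡6, 8²≡21, 9²≡38, 10²≡14, 11²≡35, 12²≡15, 13²≡40, 14²≡24, 15²≡10, 16²≡41, 17²≡31, 18²≡23, 19²≡17, 20²≡13, 21²≡11 (mod 43).
The residues are {1, 4, 6, 9, 10, 11, 13, 14, 15, 16, 17, 21, 23, 24, 25, 31, 35, 36, 38, 40, 41}; the non-residues are the remaining 21 nonzero classes.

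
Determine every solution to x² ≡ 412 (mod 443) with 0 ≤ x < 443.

133, 310

Since 443 ≡ 3 (mod 4), a square root of 412 is 412^((443+1)/4) = 412^111 mod 443.
Repeated squaring: 412^2≡75, 412^4≡309, 412^8≡236, 412^16≡321, 412^32≡265, 412^64≡231 (mod 443).
412^111 = 412^(64+32+8+4+2+1) ≡ 133 (mod 443).
Check: 133² = 17689 ≡ 412 (mod 443). The two roots are 133 and 310.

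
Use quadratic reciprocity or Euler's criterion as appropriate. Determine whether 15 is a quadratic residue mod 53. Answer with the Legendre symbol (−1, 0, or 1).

1

Reciprocity: 15 ≡ 3 and 53 ≡ 1 (mod 4), so (15/53) = +(53/15).
Reduce top mod 15: now compute (8/15).
Pull out 2^3: since 15 ≡ 7 (mod 8), (2/15) = +1, so (2/15)^3 = +1.
Reached (1/15) = 1. Collecting the sign flips along the way, the symbol is +1.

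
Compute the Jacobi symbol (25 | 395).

Reciprocity: 25 ≡ 1 and 395 ≡ 3 (mod 4), so (25/395) = +(395/25).
Reduce top mod 25: now compute (20/25).
Pull out 2^2: since 25 ≡ 1 (mod 8), (2/25) = +1, so (2/25)^2 = +1.
Reciprocity: 5 ≡ 1 and 25 ≡ 1 (mod 4), so (5/25) = +(25/5).
Reduce top mod 5: now compute (0/5).
Top reduces to 0: gcd > 1, so the symbol is 0.

0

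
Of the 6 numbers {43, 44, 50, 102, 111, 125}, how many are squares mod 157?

(43/157) = -1 → non-residue.
(44/157) = +1 → QR.
(50/157) = -1 → non-residue.
(102/157) = -1 → non-residue.
(111/157) = +1 → QR.
(125/157) = -1 → non-residue.
Total quadratic residues among the 6: 2.

2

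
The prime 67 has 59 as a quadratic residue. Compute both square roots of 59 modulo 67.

27, 40

Since 67 ≡ 3 (mod 4), a square root of 59 is 59^((67+1)/4) = 59^17 mod 67.
Repeated squaring: 59^2≡64, 59^4≡9, 59^8≡14, 59^16≡62 (mod 67).
59^17 = 59^(16+1) ≡ 40 (mod 67).
Check: 40² = 1600 ≡ 59 (mod 67). The two roots are 27 and 40.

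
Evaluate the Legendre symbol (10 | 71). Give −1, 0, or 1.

Euler's criterion: (10/71) ≡ 10^35 (mod 71).
10^2 ≡ 29 (mod 71)
10^4 ≡ 60 (mod 71)
10^8 ≡ 50 (mod 71)
10^16 ≡ 15 (mod 71)
10^32 ≡ 12 (mod 71)
10^35 = 10^(32+2+1) ≡ 1 (mod 71).
Result is 1, so (10/71) = 1.

1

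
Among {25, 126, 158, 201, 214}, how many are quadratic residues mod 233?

(25/233) = +1 → QR.
(126/233) = +1 → QR.
(158/233) = -1 → non-residue.
(201/233) = +1 → QR.
(214/233) = +1 → QR.
Total quadratic residues among the 5: 4.

4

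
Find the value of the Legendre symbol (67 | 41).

-1

First reduce: 67 ≡ 26 (mod 41).
Pull out 2: since 41 ≡ 1 (mod 8), (2/41) = +1.
Reciprocity: 13 ≡ 1 and 41 ≡ 1 (mod 4), so (13/41) = +(41/13).
Reduce top mod 13: now compute (2/13).
Pull out 2: since 13 ≡ 5 (mod 8), (2/13) = -1.
Reached (1/13) = 1. Collecting the sign flips along the way, the symbol is -1.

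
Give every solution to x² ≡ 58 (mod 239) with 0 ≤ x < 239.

47, 192

Since 239 ≡ 3 (mod 4), a square root of 58 is 58^((239+1)/4) = 58^60 mod 239.
Repeated squaring: 58^2≡18, 58^4≡85, 58^8≡55, 58^16≡157, 58^32≡32 (mod 239).
58^60 = 58^(32+16+8+4) ≡ 192 (mod 239).
Check: 192² = 36864 ≡ 58 (mod 239). The two roots are 47 and 192.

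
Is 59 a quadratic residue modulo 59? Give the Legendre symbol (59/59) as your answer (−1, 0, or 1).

0

First reduce: 59 ≡ 0 (mod 59).
Top reduces to 0: gcd > 1, so the symbol is 0.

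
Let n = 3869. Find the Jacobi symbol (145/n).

-1

Reciprocity: 145 ≡ 1 and 3869 ≡ 1 (mod 4), so (145/3869) = +(3869/145).
Reduce top mod 145: now compute (99/145).
Reciprocity: 99 ≡ 3 and 145 ≡ 1 (mod 4), so (99/145) = +(145/99).
Reduce top mod 99: now compute (46/99).
Pull out 2: since 99 ≡ 3 (mod 8), (2/99) = -1.
Reciprocity: 23 ≡ 3 and 99 ≡ 3 (mod 4), so (23/99) = −(99/23).
Reduce top mod 23: now compute (7/23).
Reciprocity: 7 ≡ 3 and 23 ≡ 3 (mod 4), so (7/23) = −(23/7).
Reduce top mod 7: now compute (2/7).
Pull out 2: since 7 ≡ 7 (mod 8), (2/7) = +1.
Reached (1/7) = 1. Collecting the sign flips along the way, the symbol is -1.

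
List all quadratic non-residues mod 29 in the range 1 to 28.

2,3,8,10,11,12,14,15,17,18,19,21,26,27

Square k = 1,…,14 (k and 29−k give the same square):
1²=1, 2²=4, 3²=9, 4²=16, 5²=25, 6²≡7, 7²≡20, 8²≡6, 9²≡23, 10²≡13, 11²≡5, 12²≡28, 13²≡24, 14²≡22 (mod 29).
The residues are {1, 4, 5, 6, 7, 9, 13, 16, 20, 22, 23, 24, 25, 28}; the non-residues are the remaining 14 nonzero classes.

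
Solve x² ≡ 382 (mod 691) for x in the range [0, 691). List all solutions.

42, 649

Since 691 ≡ 3 (mod 4), a square root of 382 is 382^((691+1)/4) = 382^173 mod 691.
Repeated squaring: 382^2≡123, 382^4≡618, 382^8≡492, 382^16≡214, 382^32≡190, 382^64≡168, 382^128≡584 (mod 691).
382^173 = 382^(128+32+8+4+1) ≡ 42 (mod 691).
Check: 42² = 1764 ≡ 382 (mod 691). The two roots are 42 and 649.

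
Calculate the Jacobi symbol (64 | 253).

Pull out 2^6: since 253 ≡ 5 (mod 8), (2/253) = -1, so (2/253)^6 = +1.
Reached (1/253) = 1. Collecting the sign flips along the way, the symbol is +1.

1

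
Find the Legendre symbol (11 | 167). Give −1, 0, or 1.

1

Reciprocity: 11 ≡ 3 and 167 ≡ 3 (mod 4), so (11/167) = −(167/11).
Reduce top mod 11: now compute (2/11).
Pull out 2: since 11 ≡ 3 (mod 8), (2/11) = -1.
Reached (1/11) = 1. Collecting the sign flips along the way, the symbol is +1.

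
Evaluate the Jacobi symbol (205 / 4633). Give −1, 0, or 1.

Reciprocity: 205 ≡ 1 and 4633 ≡ 1 (mod 4), so (205/4633) = +(4633/205).
Reduce top mod 205: now compute (123/205).
Reciprocity: 123 ≡ 3 and 205 ≡ 1 (mod 4), so (123/205) = +(205/123).
Reduce top mod 123: now compute (82/123).
Pull out 2: since 123 ≡ 3 (mod 8), (2/123) = -1.
Reciprocity: 41 ≡ 1 and 123 ≡ 3 (mod 4), so (41/123) = +(123/41).
Reduce top mod 41: now compute (0/41).
Top reduces to 0: gcd > 1, so the symbol is 0.

0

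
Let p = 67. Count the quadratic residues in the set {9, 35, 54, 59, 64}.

5

(9/67) = +1 → QR.
(35/67) = +1 → QR.
(54/67) = +1 → QR.
(59/67) = +1 → QR.
(64/67) = +1 → QR.
Total quadratic residues among the 5: 5.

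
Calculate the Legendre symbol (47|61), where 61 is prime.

1

Euler's criterion: (47/61) ≡ 47^30 (mod 61).
47^2 ≡ 13 (mod 61)
47^4 ≡ 47 (mod 61)
47^8 ≡ 13 (mod 61)
47^16 ≡ 47 (mod 61)
47^30 = 47^(16+8+4+2) ≡ 1 (mod 61).
Result is 1, so (47/61) = 1.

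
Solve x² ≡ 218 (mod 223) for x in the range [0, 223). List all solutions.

Since 223 ≡ 3 (mod 4), a square root of 218 is 218^((223+1)/4) = 218^56 mod 223.
Repeated squaring: 218^2≡25, 218^4≡179, 218^8≡152, 218^16≡135, 218^32≡162 (mod 223).
218^56 = 218^(32+16+8) ≡ 202 (mod 223).
Check: 202² = 40804 ≡ 218 (mod 223). The two roots are 21 and 202.

21, 202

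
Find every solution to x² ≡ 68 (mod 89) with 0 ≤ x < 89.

35, 54

89 ≡ 1 (mod 4), so we find a root by search.
Trying successive values, 35² = 1225 ≡ 68 (mod 89). The other root is 89 − 35 = 54.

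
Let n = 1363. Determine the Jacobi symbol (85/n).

Reciprocity: 85 ≡ 1 and 1363 ≡ 3 (mod 4), so (85/1363) = +(1363/85).
Reduce top mod 85: now compute (3/85).
Reciprocity: 3 ≡ 3 and 85 ≡ 1 (mod 4), so (3/85) = +(85/3).
Reduce top mod 3: now compute (1/3).
Reached (1/3) = 1. Collecting the sign flips along the way, the symbol is +1.

1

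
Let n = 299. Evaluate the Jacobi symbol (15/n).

1

Reciprocity: 15 ≡ 3 and 299 ≡ 3 (mod 4), so (15/299) = −(299/15).
Reduce top mod 15: now compute (14/15).
Pull out 2: since 15 ≡ 7 (mod 8), (2/15) = +1.
Reciprocity: 7 ≡ 3 and 15 ≡ 3 (mod 4), so (7/15) = −(15/7).
Reduce top mod 7: now compute (1/7).
Reached (1/7) = 1. Collecting the sign flips along the way, the symbol is +1.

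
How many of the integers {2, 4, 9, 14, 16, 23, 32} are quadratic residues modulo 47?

6

(2/47) = +1 → QR.
(4/47) = +1 → QR.
(9/47) = +1 → QR.
(14/47) = +1 → QR.
(16/47) = +1 → QR.
(23/47) = -1 → non-residue.
(32/47) = +1 → QR.
Total quadratic residues among the 7: 6.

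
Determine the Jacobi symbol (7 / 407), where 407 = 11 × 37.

Reciprocity: 7 ≡ 3 and 407 ≡ 3 (mod 4), so (7/407) = −(407/7).
Reduce top mod 7: now compute (1/7).
Reached (1/7) = 1. Collecting the sign flips along the way, the symbol is -1.

-1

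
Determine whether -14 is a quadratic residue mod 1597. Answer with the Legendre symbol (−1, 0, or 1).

-1

First reduce: -14 ≡ 1583 (mod 1597).
Reciprocity: 1583 ≡ 3 and 1597 ≡ 1 (mod 4), so (1583/1597) = +(1597/1583).
Reduce top mod 1583: now compute (14/1583).
Pull out 2: since 1583 ≡ 7 (mod 8), (2/1583) = +1.
Reciprocity: 7 ≡ 3 and 1583 ≡ 3 (mod 4), so (7/1583) = −(1583/7).
Reduce top mod 7: now compute (1/7).
Reached (1/7) = 1. Collecting the sign flips along the way, the symbol is -1.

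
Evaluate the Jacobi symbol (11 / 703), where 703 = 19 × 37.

Reciprocity: 11 ≡ 3 and 703 ≡ 3 (mod 4), so (11/703) = −(703/11).
Reduce top mod 11: now compute (10/11).
Pull out 2: since 11 ≡ 3 (mod 8), (2/11) = -1.
Reciprocity: 5 ≡ 1 and 11 ≡ 3 (mod 4), so (5/11) = +(11/5).
Reduce top mod 5: now compute (1/5).
Reached (1/5) = 1. Collecting the sign flips along the way, the symbol is +1.

1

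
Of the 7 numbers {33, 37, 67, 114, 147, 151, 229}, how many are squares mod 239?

(33/239) = +1 → QR.
(37/239) = -1 → non-residue.
(67/239) = +1 → QR.
(114/239) = -1 → non-residue.
(147/239) = +1 → QR.
(151/239) = -1 → non-residue.
(229/239) = -1 → non-residue.
Total quadratic residues among the 7: 3.

3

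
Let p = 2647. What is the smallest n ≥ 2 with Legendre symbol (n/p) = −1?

(2/2647) = +1, so 2 is a residue.
(3/2647) = −1, so 3 is the smallest positive non-residue mod 2647.

3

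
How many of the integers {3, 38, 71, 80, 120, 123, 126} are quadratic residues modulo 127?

3

(3/127) = -1 → non-residue.
(38/127) = +1 → QR.
(71/127) = +1 → QR.
(80/127) = -1 → non-residue.
(120/127) = +1 → QR.
(123/127) = -1 → non-residue.
(126/127) = -1 → non-residue.
Total quadratic residues among the 7: 3.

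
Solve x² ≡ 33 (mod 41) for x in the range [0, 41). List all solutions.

19, 22

41 ≡ 1 (mod 4), so we find a root by search.
Trying successive values, 19² = 361 ≡ 33 (mod 41). The other root is 41 − 19 = 22.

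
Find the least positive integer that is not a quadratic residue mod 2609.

(2/2609) = +1, so 2 is a residue.
(3/2609) = −1, so 3 is the smallest positive non-residue mod 2609.

3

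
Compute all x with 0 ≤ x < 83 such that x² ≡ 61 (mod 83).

12, 71

Since 83 ≡ 3 (mod 4), a square root of 61 is 61^((83+1)/4) = 61^21 mod 83.
Repeated squaring: 61^2≡69, 61^4≡30, 61^8≡70, 61^16≡3 (mod 83).
61^21 = 61^(16+4+1) ≡ 12 (mod 83).
Check: 12² = 144 ≡ 61 (mod 83). The two roots are 12 and 71.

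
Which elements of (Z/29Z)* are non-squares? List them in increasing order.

2, 3, 8, 10, 11, 12, 14, 15, 17, 18, 19, 21, 26, 27

Square k = 1,…,14 (k and 29−k give the same square):
1²=1, 2²=4, 3²=9, 4²=16, 5²=25, 6²≡7, 7²≡20, 8²≡6, 9²≡23, 10²≡13, 11²≡5, 12²≡28, 13²≡24, 14²≡22 (mod 29).
The residues are {1, 4, 5, 6, 7, 9, 13, 16, 20, 22, 23, 24, 25, 28}; the non-residues are the remaining 14 nonzero classes.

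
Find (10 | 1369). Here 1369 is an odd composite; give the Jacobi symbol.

1

Pull out 2: since 1369 ≡ 1 (mod 8), (2/1369) = +1.
Reciprocity: 5 ≡ 1 and 1369 ≡ 1 (mod 4), so (5/1369) = +(1369/5).
Reduce top mod 5: now compute (4/5).
Pull out 2^2: since 5 ≡ 5 (mod 8), (2/5) = -1, so (2/5)^2 = +1.
Reached (1/5) = 1. Collecting the sign flips along the way, the symbol is +1.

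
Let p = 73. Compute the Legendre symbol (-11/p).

-1

First reduce: -11 ≡ 62 (mod 73).
Pull out 2: since 73 ≡ 1 (mod 8), (2/73) = +1.
Reciprocity: 31 ≡ 3 and 73 ≡ 1 (mod 4), so (31/73) = +(73/31).
Reduce top mod 31: now compute (11/31).
Reciprocity: 11 ≡ 3 and 31 ≡ 3 (mod 4), so (11/31) = −(31/11).
Reduce top mod 11: now compute (9/11).
Reciprocity: 9 ≡ 1 and 11 ≡ 3 (mod 4), so (9/11) = +(11/9).
Reduce top mod 9: now compute (2/9).
Pull out 2: since 9 ≡ 1 (mod 8), (2/9) = +1.
Reached (1/9) = 1. Collecting the sign flips along the way, the symbol is -1.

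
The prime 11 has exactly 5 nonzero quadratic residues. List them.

1,3,4,5,9

Square k = 1,…,5 (k and 11−k give the same square):
1²=1, 2²=4, 3²=9, 4²≡5, 5²≡3 (mod 11).
So the quadratic residues mod 11 are {1, 3, 4, 5, 9}.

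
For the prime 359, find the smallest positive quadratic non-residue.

(2/359) = +1, so 2 is a residue.
(3/359) = +1, so 3 is a residue.
(4/359) = +1, so 4 is a residue.
(5/359) = +1, so 5 is a residue.
(6/359) = +1, so 6 is a residue.
(7/359) = −1, so 7 is the smallest positive non-residue mod 359.

7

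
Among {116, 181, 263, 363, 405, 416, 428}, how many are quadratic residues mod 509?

5

(116/509) = +1 → QR.
(181/509) = +1 → QR.
(263/509) = -1 → non-residue.
(363/509) = -1 → non-residue.
(405/509) = +1 → QR.
(416/509) = +1 → QR.
(428/509) = +1 → QR.
Total quadratic residues among the 7: 5.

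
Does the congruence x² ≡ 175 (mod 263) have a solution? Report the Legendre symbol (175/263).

-1

Euler's criterion: (175/263) ≡ 175^131 (mod 263).
175^2 ≡ 117 (mod 263)
175^4 ≡ 13 (mod 263)
175^8 ≡ 169 (mod 263)
175^16 ≡ 157 (mod 263)
175^32 ≡ 190 (mod 263)
175^64 ≡ 69 (mod 263)
175^128 ≡ 27 (mod 263)
175^131 = 175^(128+2+1) ≡ 262 (mod 263).
Result is 262 ≡ −1, so (175/263) = −1.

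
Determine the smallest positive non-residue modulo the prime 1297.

(2/1297) = +1, so 2 is a residue.
(3/1297) = +1, so 3 is a residue.
(4/1297) = +1, so 4 is a residue.
(5/1297) = −1, so 5 is the smallest positive non-residue mod 1297.

5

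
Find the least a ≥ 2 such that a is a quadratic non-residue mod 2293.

(2/2293) = −1, so 2 is the smallest positive non-residue mod 2293.

2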